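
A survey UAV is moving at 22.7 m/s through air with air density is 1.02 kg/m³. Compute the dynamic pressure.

q = 263 Pa

q = ½ρv² = ½ × 1.02 × 22.7² = 263 Pa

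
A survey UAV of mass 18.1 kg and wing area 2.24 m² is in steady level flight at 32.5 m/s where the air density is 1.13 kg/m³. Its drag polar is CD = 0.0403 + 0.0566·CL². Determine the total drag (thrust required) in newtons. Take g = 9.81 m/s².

D = 55.2 N

Level flight ⇒ L = W = m·g = 18.1 × 9.81 = 177.56 N.
Dynamic pressure q = 0.5 × 1.13 × 32.5² = 596.8 Pa.
CL = 2W/(ρv²S) = 2×177.56/(1.13×32.5²×2.24) = 0.1328.
CD = 0.0403 + 0.0566 × 0.1328² = 0.0413.
D = q·S·CD = 596.8 × 2.24 × 0.0413 = 55.21 N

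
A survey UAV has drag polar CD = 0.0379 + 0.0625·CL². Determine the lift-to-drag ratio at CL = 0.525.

L/D = 9.52

CD = 0.0379 + 0.0625 × 0.525² = 0.05513
L/D = CL/CD = 0.525 / 0.05513 = 9.52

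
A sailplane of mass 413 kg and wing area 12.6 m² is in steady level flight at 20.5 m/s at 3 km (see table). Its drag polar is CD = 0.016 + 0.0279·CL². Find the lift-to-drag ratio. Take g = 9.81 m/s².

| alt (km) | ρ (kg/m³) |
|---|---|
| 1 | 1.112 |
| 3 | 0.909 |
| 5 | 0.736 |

L/D = 17.7

At 3 km, from the table: ρ = 0.909 kg/m³.
Weight W = mg = 413 × 9.81 = 4051.5 N; in level flight L = W.
Dynamic pressure q = 0.5 × 0.909 × 20.5² = 191 Pa.
CL = 2W/(ρv²S) = 2×4051.5/(0.909×20.5²×12.6) = 1.683.
CD = 0.016 + 0.0279 × 1.683² = 0.09507.
L/D = CL/CD = 1.683 / 0.09507 = 17.7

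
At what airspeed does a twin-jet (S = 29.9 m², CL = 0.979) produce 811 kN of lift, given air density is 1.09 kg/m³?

L = ½ρv²S·CL ⇒ v = √(2L/(ρ·S·CL))
v = √(2 × 8.11×10^5 / (1.09 × 29.9 × 0.979)) = √50840 = 225 m/s

v = 225 m/s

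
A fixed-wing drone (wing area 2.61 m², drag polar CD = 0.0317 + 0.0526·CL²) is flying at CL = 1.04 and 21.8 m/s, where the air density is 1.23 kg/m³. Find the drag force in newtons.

D = 67.6 N

CD = 0.0317 + 0.0526 × 1.04² = 0.08859
D = ½ρv²S·CD = ½ × 1.23 × 21.8² × 2.61 × 0.08859 = 67.6 N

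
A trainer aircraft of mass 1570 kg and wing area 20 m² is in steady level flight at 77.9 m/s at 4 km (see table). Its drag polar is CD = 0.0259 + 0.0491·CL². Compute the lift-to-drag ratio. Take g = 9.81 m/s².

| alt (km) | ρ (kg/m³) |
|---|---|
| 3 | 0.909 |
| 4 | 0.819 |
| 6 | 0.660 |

L/D = 10.1

At 4 km, from the table: ρ = 0.819 kg/m³.
In steady level flight, lift balances weight: W = mg = 1570 × 9.81 = 15402 N.
Dynamic pressure q = 0.5 × 0.819 × 77.9² = 2485 Pa.
Required CL = L/(qS) = 15402/(2485·20) = 0.3099.
CD = 0.0259 + 0.0491 × 0.3099² = 0.03062.
L/D = CL/CD = 0.3099 / 0.03062 = 10.1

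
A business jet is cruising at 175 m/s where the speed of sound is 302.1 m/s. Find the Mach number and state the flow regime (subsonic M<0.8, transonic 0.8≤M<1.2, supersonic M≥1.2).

M = 0.579 (subsonic)

M = v/a = 175 / 302.1 = 0.579
M = 0.579 → subsonic.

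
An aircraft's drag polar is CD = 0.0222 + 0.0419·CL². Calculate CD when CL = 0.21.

CD = 0.0222 + 0.0419 × 0.21² = 0.0222 + 0.001848 = 0.024

CD = 0.024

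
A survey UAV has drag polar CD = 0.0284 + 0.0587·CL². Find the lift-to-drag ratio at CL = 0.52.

CD = 0.0284 + 0.0587 × 0.52² = 0.04427
L/D = CL/CD = 0.52 / 0.04427 = 11.7

L/D = 11.7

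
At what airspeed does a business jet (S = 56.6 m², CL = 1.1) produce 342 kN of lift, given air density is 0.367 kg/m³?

v = 173 m/s

L = ½ρv²S·CL ⇒ v = √(2L/(ρ·S·CL))
v = √(2 × 3.42×10^5 / (0.367 × 56.6 × 1.1)) = √29940 = 173 m/s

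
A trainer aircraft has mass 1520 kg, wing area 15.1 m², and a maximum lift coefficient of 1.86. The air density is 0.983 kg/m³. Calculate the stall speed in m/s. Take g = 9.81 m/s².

V_stall = 32.9 m/s

At stall, lift equals weight: L = W = m·g = 1520 × 9.81 = 14910 N.
V_stall = √(2W/(ρ·S·CL,max)) = √(2 × 14910 / (0.983 × 15.1 × 1.86))
V_stall = √1080 = 32.9 m/s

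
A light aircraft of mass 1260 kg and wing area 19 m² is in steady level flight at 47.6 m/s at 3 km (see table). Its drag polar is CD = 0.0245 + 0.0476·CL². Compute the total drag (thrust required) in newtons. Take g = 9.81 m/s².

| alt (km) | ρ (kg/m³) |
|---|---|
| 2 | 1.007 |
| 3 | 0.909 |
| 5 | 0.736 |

D = 851 N

At 3 km, from the table: ρ = 0.909 kg/m³.
Weight W = mg = 1260 × 9.81 = 12361 N; in level flight L = W.
q = ½ρv² = ½ × 0.909 × 47.6² = 1030 Pa.
Required CL = L/(qS) = 12361/(1030·19) = 0.6317.
CD = 0.0245 + 0.0476 × 0.6317² = 0.0435.
D = q·S·CD = 1030 × 19 × 0.0435 = 851.1 N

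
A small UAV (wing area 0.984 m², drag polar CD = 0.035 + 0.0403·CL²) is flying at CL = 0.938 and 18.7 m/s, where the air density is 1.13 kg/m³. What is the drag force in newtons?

CD = 0.035 + 0.0403 × 0.938² = 0.07046
D = ½ρv²S·CD = ½ × 1.13 × 18.7² × 0.984 × 0.07046 = 13.7 N

D = 13.7 N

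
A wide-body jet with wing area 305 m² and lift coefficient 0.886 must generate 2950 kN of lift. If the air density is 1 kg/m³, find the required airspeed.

v = 148 m/s

L = ½ρv²S·CL ⇒ v = √(2L/(ρ·S·CL))
v = √(2 × 2.95×10^6 / (1 × 305 × 0.886)) = √21830 = 148 m/s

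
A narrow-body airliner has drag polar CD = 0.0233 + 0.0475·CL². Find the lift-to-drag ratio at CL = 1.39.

L/D = 12.1

CD = 0.0233 + 0.0475 × 1.39² = 0.1151
L/D = CL/CD = 1.39 / 0.1151 = 12.1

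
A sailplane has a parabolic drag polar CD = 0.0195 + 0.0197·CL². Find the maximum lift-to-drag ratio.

(L/D)max = 25.5

For CD = CD0 + K·CL², (L/D)max occurs at CL* = √(CD0/K) and equals 1/(2√(K·CD0)).
(L/D)max = 1/(2√(0.0197 × 0.0195)) = 1/(2 × 0.0196) = 25.5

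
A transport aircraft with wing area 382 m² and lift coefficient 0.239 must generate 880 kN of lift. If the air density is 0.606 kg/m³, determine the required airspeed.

v = 178 m/s

L = ½ρv²S·CL ⇒ v = √(2L/(ρ·S·CL))
v = √(2 × 8.8×10^5 / (0.606 × 382 × 0.239)) = √31810 = 178 m/s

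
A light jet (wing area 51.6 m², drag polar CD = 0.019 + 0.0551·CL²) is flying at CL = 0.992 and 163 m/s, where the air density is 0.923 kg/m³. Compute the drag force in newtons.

CD = 0.019 + 0.0551 × 0.992² = 0.07322
D = ½ρv²S·CD = ½ × 0.923 × 163² × 51.6 × 0.07322 = 46300 N

D = 46300 N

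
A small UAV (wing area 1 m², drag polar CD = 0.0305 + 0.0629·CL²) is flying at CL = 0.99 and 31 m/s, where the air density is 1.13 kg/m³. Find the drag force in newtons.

CD = 0.0305 + 0.0629 × 0.99² = 0.09215
D = ½ρv²S·CD = ½ × 1.13 × 31² × 1 × 0.09215 = 50 N

D = 50 N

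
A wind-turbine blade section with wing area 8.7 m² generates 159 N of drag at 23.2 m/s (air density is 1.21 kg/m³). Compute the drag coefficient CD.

From D = ½ρv²S·CD, rearranging gives CD = 2D/(ρv²S).
CD = 2 × 159 / (1.21 × 23.2² × 8.7) = 0.0561

CD = 0.0561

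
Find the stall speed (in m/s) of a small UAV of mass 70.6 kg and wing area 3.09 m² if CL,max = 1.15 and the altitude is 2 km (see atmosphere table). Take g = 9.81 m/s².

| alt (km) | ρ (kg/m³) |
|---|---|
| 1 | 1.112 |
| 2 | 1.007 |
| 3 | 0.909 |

At 2 km, from the table: ρ = 1.007 kg/m³.
Weight W = mg = 70.6 × 9.81 = 692.6 N.
From L = ½ρV²S·CL,max = W: V_stall = √(2W/(ρSCL,max)) = √(2·692.6/(1.007·3.09·1.15))
V_stall = √387.1 = 19.7 m/s

V_stall = 19.7 m/s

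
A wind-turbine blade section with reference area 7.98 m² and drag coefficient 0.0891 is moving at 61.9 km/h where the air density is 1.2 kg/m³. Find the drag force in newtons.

Convert speed: v = 61.9 km/h ÷ 3.6 = 17.19 m/s.
D = ½ρv²S·CD = ½ × 1.2 × 17.19² × 7.98 × 0.0891 = 126 N

D = 126 N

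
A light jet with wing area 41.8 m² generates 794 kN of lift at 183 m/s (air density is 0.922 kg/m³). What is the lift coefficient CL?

CL = 1.23

From L = ½ρv²S·CL, rearranging gives CL = 2L/(ρv²S).
CL = 2 × 7.94×10^5 / (0.922 × 183² × 41.8) = 1.23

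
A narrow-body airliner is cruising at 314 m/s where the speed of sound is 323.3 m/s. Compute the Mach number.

M = v/a = 314 / 323.3 = 0.971

M = 0.971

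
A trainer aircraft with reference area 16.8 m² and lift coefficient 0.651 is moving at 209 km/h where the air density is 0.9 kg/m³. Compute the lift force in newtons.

Convert speed: v = 209 km/h ÷ 3.6 = 58.06 m/s.
Dynamic pressure q = ½ρv² = ½ × 0.9 × 58.06² = 1517 Pa.
L = q·S·CL = 1517 × 16.8 × 0.651 = 16600 N ≈ 16.6 kN

L = 16600 N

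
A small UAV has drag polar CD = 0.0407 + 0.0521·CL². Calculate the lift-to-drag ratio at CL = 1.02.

L/D = 10.7

CD = 0.0407 + 0.0521 × 1.02² = 0.0949
L/D = CL/CD = 1.02 / 0.0949 = 10.7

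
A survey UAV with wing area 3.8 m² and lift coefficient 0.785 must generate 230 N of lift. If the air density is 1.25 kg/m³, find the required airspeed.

v = 11.1 m/s

L = ½ρv²S·CL ⇒ v = √(2L/(ρ·S·CL))
v = √(2 × 230 / (1.25 × 3.8 × 0.785)) = √123.4 = 11.1 m/s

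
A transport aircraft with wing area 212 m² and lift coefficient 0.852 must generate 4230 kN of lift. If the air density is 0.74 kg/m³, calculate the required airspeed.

L = ½ρv²S·CL ⇒ v = √(2L/(ρ·S·CL))
v = √(2 × 4.23×10^6 / (0.74 × 212 × 0.852)) = √63290 = 252 m/s

v = 252 m/s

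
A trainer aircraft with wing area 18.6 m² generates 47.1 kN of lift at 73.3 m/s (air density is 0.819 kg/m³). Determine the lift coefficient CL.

CL = 1.15

From L = ½ρv²S·CL, rearranging gives CL = 2L/(ρv²S).
CL = 2 × 47100 / (0.819 × 73.3² × 18.6) = 1.15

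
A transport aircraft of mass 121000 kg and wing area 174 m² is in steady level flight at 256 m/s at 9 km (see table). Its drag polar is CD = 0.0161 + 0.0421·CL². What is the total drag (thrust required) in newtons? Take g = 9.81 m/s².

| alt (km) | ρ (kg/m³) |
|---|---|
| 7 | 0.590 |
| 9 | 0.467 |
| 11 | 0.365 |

D = 65100 N

At 9 km, from the table: ρ = 0.467 kg/m³.
In steady level flight, lift balances weight: W = mg = 121000 × 9.81 = 1.187×10^6 N.
q = ½ρv² = ½ × 0.467 × 256² = 15300 Pa.
Required CL = L/(qS) = 1.187×10^6/(15300·174) = 0.4458.
CD = 0.0161 + 0.0421 × 0.4458² = 0.02447.
D = q·S·CD = 15300 × 174 × 0.02447 = 65150 N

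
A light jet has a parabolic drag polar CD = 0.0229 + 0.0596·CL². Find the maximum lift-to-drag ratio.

(L/D)max = 13.5

For CD = CD0 + K·CL², (L/D)max occurs at CL* = √(CD0/K) and equals 1/(2√(K·CD0)).
(L/D)max = 1/(2√(0.0596 × 0.0229)) = 1/(2 × 0.03694) = 13.5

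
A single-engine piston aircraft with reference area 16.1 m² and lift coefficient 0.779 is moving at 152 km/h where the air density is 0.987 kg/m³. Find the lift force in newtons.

L = 11000 N

Convert speed: v = 152 km/h ÷ 3.6 = 42.22 m/s.
Dynamic pressure q = ½ρv² = ½ × 0.987 × 42.22² = 879.8 Pa.
L = q·S·CL = 879.8 × 16.1 × 0.779 = 11000 N ≈ 11 kN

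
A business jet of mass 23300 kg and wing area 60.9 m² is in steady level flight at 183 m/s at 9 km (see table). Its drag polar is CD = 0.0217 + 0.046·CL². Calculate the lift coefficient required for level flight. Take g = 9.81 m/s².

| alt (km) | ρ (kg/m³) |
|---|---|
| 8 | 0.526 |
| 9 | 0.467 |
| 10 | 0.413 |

CL = 0.48

At 9 km, from the table: ρ = 0.467 kg/m³.
Weight W = mg = 23300 × 9.81 = 2.2857×10^5 N; in level flight L = W.
q = ½ρv² = ½ × 0.467 × 183² = 7820 Pa.
CL = 2W/(ρv²S) = 2×2.2857×10^5/(0.467×183²×60.9) = 0.48.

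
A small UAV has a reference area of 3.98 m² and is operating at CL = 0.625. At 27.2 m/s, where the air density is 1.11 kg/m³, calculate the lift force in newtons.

Dynamic pressure q = ½ρv² = ½ × 1.11 × 27.2² = 410.6 Pa.
L = q·S·CL = 410.6 × 3.98 × 0.625 = 1020 N

L = 1020 N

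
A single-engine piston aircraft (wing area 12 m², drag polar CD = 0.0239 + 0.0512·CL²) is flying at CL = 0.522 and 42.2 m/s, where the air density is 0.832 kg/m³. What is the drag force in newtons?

D = 336 N

CD = 0.0239 + 0.0512 × 0.522² = 0.03785
D = ½ρv²S·CD = ½ × 0.832 × 42.2² × 12 × 0.03785 = 336 N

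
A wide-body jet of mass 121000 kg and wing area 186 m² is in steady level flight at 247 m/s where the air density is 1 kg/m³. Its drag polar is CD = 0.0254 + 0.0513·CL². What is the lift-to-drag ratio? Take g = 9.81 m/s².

Level flight ⇒ L = W = m·g = 121000 × 9.81 = 1.187×10^6 N.
Dynamic pressure q = 0.5 × 1 × 247² = 30500 Pa.
CL = W/(q·S) = 1.187×10^6 / (30500 × 186) = 0.2092.
CD = 0.0254 + 0.0513 × 0.2092² = 0.02765.
L/D = CL/CD = 0.2092 / 0.02765 = 7.57

L/D = 7.57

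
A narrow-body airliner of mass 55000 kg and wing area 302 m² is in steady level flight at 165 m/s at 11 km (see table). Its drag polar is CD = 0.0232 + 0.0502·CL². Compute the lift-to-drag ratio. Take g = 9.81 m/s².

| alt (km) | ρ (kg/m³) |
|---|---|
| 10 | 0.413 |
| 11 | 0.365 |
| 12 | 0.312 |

L/D = 12.1

At 11 km, from the table: ρ = 0.365 kg/m³.
Level flight ⇒ L = W = m·g = 55000 × 9.81 = 5.3955×10^5 N.
Dynamic pressure q = 0.5 × 0.365 × 165² = 4969 Pa.
Required CL = L/(qS) = 5.3955×10^5/(4969·302) = 0.3596.
CD = 0.0232 + 0.0502 × 0.3596² = 0.02969.
L/D = CL/CD = 0.3596 / 0.02969 = 12.1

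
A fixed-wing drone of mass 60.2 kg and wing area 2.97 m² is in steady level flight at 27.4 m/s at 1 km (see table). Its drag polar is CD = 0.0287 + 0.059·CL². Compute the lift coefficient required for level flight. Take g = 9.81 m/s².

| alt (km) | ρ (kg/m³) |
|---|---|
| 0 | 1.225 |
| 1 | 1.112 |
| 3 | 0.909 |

At 1 km, from the table: ρ = 1.112 kg/m³.
In steady level flight, lift balances weight: W = mg = 60.2 × 9.81 = 590.56 N.
q = ½ρv² = ½ × 1.112 × 27.4² = 417.4 Pa.
CL = 2W/(ρv²S) = 2×590.56/(1.112×27.4²×2.97) = 0.4764.

CL = 0.476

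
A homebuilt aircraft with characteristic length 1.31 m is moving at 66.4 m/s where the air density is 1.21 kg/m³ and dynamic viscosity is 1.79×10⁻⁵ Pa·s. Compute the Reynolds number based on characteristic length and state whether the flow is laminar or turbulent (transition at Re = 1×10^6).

Re = 5.88×10^6 (turbulent)

Re = ρ·v·c/μ = 1.21 × 66.4 × 1.31 / (1.79×10⁻⁵) = 5.88×10^6
Since 5.88×10^6 > 1×10^6, the flow is turbulent.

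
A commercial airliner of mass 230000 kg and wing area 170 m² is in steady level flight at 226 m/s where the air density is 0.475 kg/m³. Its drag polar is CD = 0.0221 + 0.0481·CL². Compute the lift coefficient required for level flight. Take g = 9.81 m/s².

Weight W = mg = 230000 × 9.81 = 2.2563×10^6 N; in level flight L = W.
q = ½ρv² = ½ × 0.475 × 226² = 12130 Pa.
CL = W/(q·S) = 2.2563×10^6 / (12130 × 170) = 1.094.

CL = 1.09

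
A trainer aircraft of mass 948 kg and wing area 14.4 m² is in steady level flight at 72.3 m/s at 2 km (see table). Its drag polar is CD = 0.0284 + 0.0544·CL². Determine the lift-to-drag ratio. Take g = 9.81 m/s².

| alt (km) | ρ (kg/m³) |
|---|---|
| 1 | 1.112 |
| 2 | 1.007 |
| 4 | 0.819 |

At 2 km, from the table: ρ = 1.007 kg/m³.
Level flight ⇒ L = W = m·g = 948 × 9.81 = 9299.9 N.
Dynamic pressure q = 0.5 × 1.007 × 72.3² = 2632 Pa.
CL = 2W/(ρv²S) = 2×9299.9/(1.007×72.3²×14.4) = 0.2454.
CD = 0.0284 + 0.0544 × 0.2454² = 0.03168.
L/D = CL/CD = 0.2454 / 0.03168 = 7.75

L/D = 7.75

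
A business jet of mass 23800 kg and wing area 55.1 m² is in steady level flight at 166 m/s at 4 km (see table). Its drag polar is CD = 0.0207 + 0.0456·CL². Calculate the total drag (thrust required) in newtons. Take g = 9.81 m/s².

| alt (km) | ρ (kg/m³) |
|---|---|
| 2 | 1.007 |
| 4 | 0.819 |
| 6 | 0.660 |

D = 16900 N

At 4 km, from the table: ρ = 0.819 kg/m³.
In steady level flight, lift balances weight: W = mg = 23800 × 9.81 = 2.3348×10^5 N.
q = ½ρv² = ½ × 0.819 × 166² = 11280 Pa.
CL = W/(q·S) = 2.3348×10^5 / (11280 × 55.1) = 0.3755.
CD = 0.0207 + 0.0456 × 0.3755² = 0.02713.
D = q·S·CD = 11280 × 55.1 × 0.02713 = 16870 N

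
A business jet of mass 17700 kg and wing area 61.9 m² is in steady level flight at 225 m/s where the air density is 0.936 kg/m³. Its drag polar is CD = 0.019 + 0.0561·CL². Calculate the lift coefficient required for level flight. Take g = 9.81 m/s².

Level flight ⇒ L = W = m·g = 17700 × 9.81 = 1.7364×10^5 N.
Dynamic pressure q = 0.5 × 0.936 × 225² = 23690 Pa.
Required CL = L/(qS) = 1.7364×10^5/(23690·61.9) = 0.1184.

CL = 0.118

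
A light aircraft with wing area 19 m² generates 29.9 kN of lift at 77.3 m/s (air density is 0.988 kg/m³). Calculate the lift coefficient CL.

From L = ½ρv²S·CL, rearranging gives CL = 2L/(ρv²S).
CL = 2 × 29900 / (0.988 × 77.3² × 19) = 0.533

CL = 0.533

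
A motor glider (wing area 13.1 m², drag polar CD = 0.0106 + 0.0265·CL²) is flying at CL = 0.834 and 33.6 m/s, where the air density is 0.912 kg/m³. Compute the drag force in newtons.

CD = 0.0106 + 0.0265 × 0.834² = 0.02903
D = ½ρv²S·CD = ½ × 0.912 × 33.6² × 13.1 × 0.02903 = 196 N

D = 196 N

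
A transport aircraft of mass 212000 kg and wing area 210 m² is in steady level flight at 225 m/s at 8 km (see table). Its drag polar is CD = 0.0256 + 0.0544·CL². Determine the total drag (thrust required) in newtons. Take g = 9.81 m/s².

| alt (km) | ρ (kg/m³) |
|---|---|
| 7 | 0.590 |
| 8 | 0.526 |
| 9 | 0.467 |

At 8 km, from the table: ρ = 0.526 kg/m³.
Level flight ⇒ L = W = m·g = 212000 × 9.81 = 2.0797×10^6 N.
Dynamic pressure q = 0.5 × 0.526 × 225² = 13310 Pa.
CL = W/(q·S) = 2.0797×10^6 / (13310 × 210) = 0.7438.
CD = 0.0256 + 0.0544 × 0.7438² = 0.0557.
D = q·S·CD = 13310 × 210 × 0.0557 = 1.557×10^5 N

D = 1.56×10^5 N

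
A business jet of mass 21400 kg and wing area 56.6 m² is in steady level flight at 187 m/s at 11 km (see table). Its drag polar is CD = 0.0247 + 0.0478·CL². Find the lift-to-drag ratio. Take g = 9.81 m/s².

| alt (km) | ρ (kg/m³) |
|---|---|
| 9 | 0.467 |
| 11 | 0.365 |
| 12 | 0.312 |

At 11 km, from the table: ρ = 0.365 kg/m³.
Weight W = mg = 21400 × 9.81 = 2.0993×10^5 N; in level flight L = W.
q = ½ρv² = ½ × 0.365 × 187² = 6382 Pa.
CL = W/(q·S) = 2.0993×10^5 / (6382 × 56.6) = 0.5812.
CD = 0.0247 + 0.0478 × 0.5812² = 0.04085.
L/D = CL/CD = 0.5812 / 0.04085 = 14.2

L/D = 14.2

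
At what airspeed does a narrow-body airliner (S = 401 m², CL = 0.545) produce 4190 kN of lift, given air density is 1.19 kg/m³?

v = 180 m/s

L = ½ρv²S·CL ⇒ v = √(2L/(ρ·S·CL))
v = √(2 × 4.19×10^6 / (1.19 × 401 × 0.545)) = √32220 = 180 m/s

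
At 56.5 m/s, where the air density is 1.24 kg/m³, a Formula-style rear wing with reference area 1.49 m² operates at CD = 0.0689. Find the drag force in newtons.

D = 203 N

D = ½ρv²S·CD = ½ × 1.24 × 56.5² × 1.49 × 0.0689 = 203 N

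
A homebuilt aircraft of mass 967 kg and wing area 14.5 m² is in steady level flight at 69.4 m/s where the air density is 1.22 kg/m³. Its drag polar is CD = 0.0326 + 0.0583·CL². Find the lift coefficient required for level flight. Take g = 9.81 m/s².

CL = 0.223

In steady level flight, lift balances weight: W = mg = 967 × 9.81 = 9486.3 N.
q = ½ρv² = ½ × 1.22 × 69.4² = 2938 Pa.
Required CL = L/(qS) = 9486.3/(2938·14.5) = 0.2227.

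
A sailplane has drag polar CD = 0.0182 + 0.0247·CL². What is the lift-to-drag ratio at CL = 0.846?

CD = 0.0182 + 0.0247 × 0.846² = 0.03588
L/D = CL/CD = 0.846 / 0.03588 = 23.6

L/D = 23.6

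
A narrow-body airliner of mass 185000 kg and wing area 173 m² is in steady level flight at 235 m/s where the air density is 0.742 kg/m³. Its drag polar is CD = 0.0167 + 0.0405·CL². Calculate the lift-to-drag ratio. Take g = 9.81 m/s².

In steady level flight, lift balances weight: W = mg = 185000 × 9.81 = 1.8148×10^6 N.
Dynamic pressure q = 0.5 × 0.742 × 235² = 20490 Pa.
CL = W/(q·S) = 1.8148×10^6 / (20490 × 173) = 0.512.
CD = 0.0167 + 0.0405 × 0.512² = 0.02732.
L/D = CL/CD = 0.512 / 0.02732 = 18.7

L/D = 18.7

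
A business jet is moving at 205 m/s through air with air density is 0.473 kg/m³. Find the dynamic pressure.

q = ½ρv² = ½ × 0.473 × 205² = 9940 Pa

q = 9940 Pa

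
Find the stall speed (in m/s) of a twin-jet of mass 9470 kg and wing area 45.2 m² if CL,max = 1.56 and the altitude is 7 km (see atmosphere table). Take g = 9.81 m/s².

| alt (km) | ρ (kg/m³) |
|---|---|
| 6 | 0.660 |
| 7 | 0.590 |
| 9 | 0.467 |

V_stall = 66.8 m/s

At 7 km, from the table: ρ = 0.590 kg/m³.
Stall occurs when L = W at CL,max. W = mg = 9470 × 9.81 = 92900 N.
V_stall = √(2W/(ρ·S·CL,max)) = √(2 × 92900 / (0.59 × 45.2 × 1.56))
V_stall = √4466 = 66.8 m/s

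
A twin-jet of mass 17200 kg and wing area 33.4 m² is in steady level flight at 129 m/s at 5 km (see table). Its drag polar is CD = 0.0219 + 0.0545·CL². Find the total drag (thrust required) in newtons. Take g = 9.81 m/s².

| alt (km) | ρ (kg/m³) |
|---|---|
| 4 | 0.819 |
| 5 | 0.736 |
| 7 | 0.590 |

D = 12100 N

At 5 km, from the table: ρ = 0.736 kg/m³.
In steady level flight, lift balances weight: W = mg = 17200 × 9.81 = 1.6873×10^5 N.
Dynamic pressure q = 0.5 × 0.736 × 129² = 6124 Pa.
CL = 2W/(ρv²S) = 2×1.6873×10^5/(0.736×129²×33.4) = 0.8249.
CD = 0.0219 + 0.0545 × 0.8249² = 0.05899.
D = q·S·CD = 6124 × 33.4 × 0.05899 = 12070 N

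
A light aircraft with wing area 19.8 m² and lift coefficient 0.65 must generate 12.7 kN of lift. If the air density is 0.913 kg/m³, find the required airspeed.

L = ½ρv²S·CL ⇒ v = √(2L/(ρ·S·CL))
v = √(2 × 12700 / (0.913 × 19.8 × 0.65)) = √2162 = 46.5 m/s

v = 46.5 m/s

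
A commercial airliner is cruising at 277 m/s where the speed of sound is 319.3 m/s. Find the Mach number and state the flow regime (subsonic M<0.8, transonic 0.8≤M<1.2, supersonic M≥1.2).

M = 0.868 (transonic)

M = v/a = 277 / 319.3 = 0.868
M = 0.868 → transonic.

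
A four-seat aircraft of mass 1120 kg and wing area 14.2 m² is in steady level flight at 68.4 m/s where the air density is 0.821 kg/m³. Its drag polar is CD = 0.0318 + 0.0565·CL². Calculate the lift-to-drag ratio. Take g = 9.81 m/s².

Level flight ⇒ L = W = m·g = 1120 × 9.81 = 10987 N.
Dynamic pressure q = 0.5 × 0.821 × 68.4² = 1921 Pa.
CL = 2W/(ρv²S) = 2×10987/(0.821×68.4²×14.2) = 0.4029.
CD = 0.0318 + 0.0565 × 0.4029² = 0.04097.
L/D = CL/CD = 0.4029 / 0.04097 = 9.83

L/D = 9.83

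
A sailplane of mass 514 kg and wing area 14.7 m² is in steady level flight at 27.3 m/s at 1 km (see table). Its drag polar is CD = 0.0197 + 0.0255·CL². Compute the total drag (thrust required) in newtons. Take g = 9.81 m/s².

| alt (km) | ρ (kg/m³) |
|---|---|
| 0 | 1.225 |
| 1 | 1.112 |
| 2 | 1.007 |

D = 226 N

At 1 km, from the table: ρ = 1.112 kg/m³.
In steady level flight, lift balances weight: W = mg = 514 × 9.81 = 5042.3 N.
q = ½ρv² = ½ × 1.112 × 27.3² = 414.4 Pa.
CL = 2W/(ρv²S) = 2×5042.3/(1.112×27.3²×14.7) = 0.8278.
CD = 0.0197 + 0.0255 × 0.8278² = 0.03717.
D = q·S·CD = 414.4 × 14.7 × 0.03717 = 226.4 N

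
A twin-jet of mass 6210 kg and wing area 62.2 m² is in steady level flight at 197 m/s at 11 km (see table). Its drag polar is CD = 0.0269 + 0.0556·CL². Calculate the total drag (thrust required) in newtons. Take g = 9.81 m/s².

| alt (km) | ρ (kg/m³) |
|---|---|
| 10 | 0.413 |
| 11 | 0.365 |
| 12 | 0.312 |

At 11 km, from the table: ρ = 0.365 kg/m³.
Level flight ⇒ L = W = m·g = 6210 × 9.81 = 60920 N.
Dynamic pressure q = 0.5 × 0.365 × 197² = 7083 Pa.
CL = W/(q·S) = 60920 / (7083 × 62.2) = 0.1383.
CD = 0.0269 + 0.0556 × 0.1383² = 0.02796.
D = q·S·CD = 7083 × 62.2 × 0.02796 = 12320 N

D = 12300 N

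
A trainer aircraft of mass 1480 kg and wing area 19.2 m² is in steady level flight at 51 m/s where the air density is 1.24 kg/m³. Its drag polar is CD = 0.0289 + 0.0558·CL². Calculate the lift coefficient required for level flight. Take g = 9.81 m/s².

CL = 0.469

Level flight ⇒ L = W = m·g = 1480 × 9.81 = 14519 N.
q = ½ρv² = ½ × 1.24 × 51² = 1613 Pa.
CL = 2W/(ρv²S) = 2×14519/(1.24×51²×19.2) = 0.4689.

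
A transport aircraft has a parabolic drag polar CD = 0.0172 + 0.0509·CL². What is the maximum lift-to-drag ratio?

For CD = CD0 + K·CL², (L/D)max occurs at CL* = √(CD0/K) and equals 1/(2√(K·CD0)).
(L/D)max = 1/(2√(0.0509 × 0.0172)) = 1/(2 × 0.02959) = 16.9

(L/D)max = 16.9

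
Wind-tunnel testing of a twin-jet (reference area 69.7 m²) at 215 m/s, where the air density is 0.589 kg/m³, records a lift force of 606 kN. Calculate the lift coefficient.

CL = 0.639

From L = ½ρv²S·CL, rearranging gives CL = 2L/(ρv²S).
CL = 2 × 6.06×10^5 / (0.589 × 215² × 69.7) = 0.639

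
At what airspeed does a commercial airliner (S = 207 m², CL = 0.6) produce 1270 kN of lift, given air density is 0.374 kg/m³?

v = 234 m/s

L = ½ρv²S·CL ⇒ v = √(2L/(ρ·S·CL))
v = √(2 × 1.27×10^6 / (0.374 × 207 × 0.6)) = √54680 = 234 m/s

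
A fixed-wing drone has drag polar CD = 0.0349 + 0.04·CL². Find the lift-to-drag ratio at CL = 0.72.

L/D = 12.9

CD = 0.0349 + 0.04 × 0.72² = 0.05564
L/D = CL/CD = 0.72 / 0.05564 = 12.9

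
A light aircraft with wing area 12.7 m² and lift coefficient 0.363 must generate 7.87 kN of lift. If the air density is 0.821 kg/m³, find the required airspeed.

v = 64.5 m/s

L = ½ρv²S·CL ⇒ v = √(2L/(ρ·S·CL))
v = √(2 × 7870 / (0.821 × 12.7 × 0.363)) = √4159 = 64.5 m/s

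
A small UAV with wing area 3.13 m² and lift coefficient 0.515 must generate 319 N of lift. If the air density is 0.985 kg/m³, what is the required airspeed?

L = ½ρv²S·CL ⇒ v = √(2L/(ρ·S·CL))
v = √(2 × 319 / (0.985 × 3.13 × 0.515)) = √401.8 = 20 m/s

v = 20 m/s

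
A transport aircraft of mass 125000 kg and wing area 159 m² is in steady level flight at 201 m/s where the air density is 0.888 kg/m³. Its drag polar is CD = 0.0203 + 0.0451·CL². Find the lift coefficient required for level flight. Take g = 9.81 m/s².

CL = 0.43

Weight W = mg = 125000 × 9.81 = 1.2262×10^6 N; in level flight L = W.
q = ½ρv² = ½ × 0.888 × 201² = 17940 Pa.
CL = W/(q·S) = 1.2262×10^6 / (17940 × 159) = 0.4299.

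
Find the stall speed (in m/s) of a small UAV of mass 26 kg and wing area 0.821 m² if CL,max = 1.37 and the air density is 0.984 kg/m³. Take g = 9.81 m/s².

At stall, lift equals weight: L = W = m·g = 26 × 9.81 = 255.1 N.
V_stall = √(2W/(ρ·S·CL,max)) = √(2 × 255.1 / (0.984 × 0.821 × 1.37))
V_stall = √460.9 = 21.5 m/s

V_stall = 21.5 m/s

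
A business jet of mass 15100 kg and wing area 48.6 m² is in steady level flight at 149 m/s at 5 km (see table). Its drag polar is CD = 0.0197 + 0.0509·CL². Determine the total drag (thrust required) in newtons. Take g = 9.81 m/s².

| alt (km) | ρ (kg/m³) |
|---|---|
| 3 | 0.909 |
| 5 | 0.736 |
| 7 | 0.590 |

D = 10600 N

At 5 km, from the table: ρ = 0.736 kg/m³.
In steady level flight, lift balances weight: W = mg = 15100 × 9.81 = 1.4813×10^5 N.
q = ½ρv² = ½ × 0.736 × 149² = 8170 Pa.
Required CL = L/(qS) = 1.4813×10^5/(8170·48.6) = 0.3731.
CD = 0.0197 + 0.0509 × 0.3731² = 0.02678.
D = q·S·CD = 8170 × 48.6 × 0.02678 = 10630 N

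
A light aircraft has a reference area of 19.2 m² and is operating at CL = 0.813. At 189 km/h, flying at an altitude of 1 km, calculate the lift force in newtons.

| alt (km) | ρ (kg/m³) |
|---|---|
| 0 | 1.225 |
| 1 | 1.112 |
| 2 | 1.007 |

At 1 km, from the table: ρ = 1.112 kg/m³.
Convert speed: v = 189 km/h ÷ 3.6 = 52.5 m/s.
L = ½ρv²S·CL = ½ × 1.112 × 52.5² × 19.2 × 0.813 = 23900 N ≈ 23.9 kN

L = 23900 N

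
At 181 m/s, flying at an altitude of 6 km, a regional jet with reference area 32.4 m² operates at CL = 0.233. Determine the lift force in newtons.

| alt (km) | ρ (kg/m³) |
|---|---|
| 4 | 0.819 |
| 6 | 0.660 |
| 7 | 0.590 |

At 6 km, from the table: ρ = 0.660 kg/m³.
L = ½ρv²S·CL = ½ × 0.66 × 181² × 32.4 × 0.233 = 81600 N ≈ 81.6 kN

L = 81600 N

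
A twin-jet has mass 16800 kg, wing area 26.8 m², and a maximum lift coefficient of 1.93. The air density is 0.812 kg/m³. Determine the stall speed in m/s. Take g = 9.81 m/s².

At stall, lift equals weight: L = W = m·g = 16800 × 9.81 = 1.648×10^5 N.
From L = ½ρV²S·CL,max = W: V_stall = √(2W/(ρSCL,max)) = √(2·1.648×10^5/(0.812·26.8·1.93))
V_stall = √7848 = 88.6 m/s

V_stall = 88.6 m/s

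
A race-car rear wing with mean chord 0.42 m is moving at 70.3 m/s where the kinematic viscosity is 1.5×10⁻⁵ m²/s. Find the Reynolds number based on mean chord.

Re = v·c/ν = 70.3 × 0.42 / (1.5×10⁻⁵) = 1.97×10^6

Re = 1.97×10^6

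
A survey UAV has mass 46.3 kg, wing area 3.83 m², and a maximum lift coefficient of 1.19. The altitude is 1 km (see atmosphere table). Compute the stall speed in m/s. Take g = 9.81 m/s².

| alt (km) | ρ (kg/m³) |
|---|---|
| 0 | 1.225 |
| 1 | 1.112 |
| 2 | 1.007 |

At 1 km, from the table: ρ = 1.112 kg/m³.
Weight W = mg = 46.3 × 9.81 = 454.2 N.
V_stall = √(2W/(ρ·S·CL,max)) = √(2 × 454.2 / (1.112 × 3.83 × 1.19))
V_stall = √179.2 = 13.4 m/s

V_stall = 13.4 m/s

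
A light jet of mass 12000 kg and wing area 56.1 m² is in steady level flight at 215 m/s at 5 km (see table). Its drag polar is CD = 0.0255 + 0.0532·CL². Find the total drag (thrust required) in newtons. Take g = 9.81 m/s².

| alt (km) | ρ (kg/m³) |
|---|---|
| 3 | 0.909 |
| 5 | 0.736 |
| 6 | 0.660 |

At 5 km, from the table: ρ = 0.736 kg/m³.
In steady level flight, lift balances weight: W = mg = 12000 × 9.81 = 1.1772×10^5 N.
q = ½ρv² = ½ × 0.736 × 215² = 17010 Pa.
CL = W/(q·S) = 1.1772×10^5 / (17010 × 56.1) = 0.1234.
CD = 0.0255 + 0.0532 × 0.1234² = 0.02631.
D = q·S·CD = 17010 × 56.1 × 0.02631 = 25110 N

D = 25100 N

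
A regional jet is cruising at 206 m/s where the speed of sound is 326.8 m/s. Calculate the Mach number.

M = 0.63

M = v/a = 206 / 326.8 = 0.63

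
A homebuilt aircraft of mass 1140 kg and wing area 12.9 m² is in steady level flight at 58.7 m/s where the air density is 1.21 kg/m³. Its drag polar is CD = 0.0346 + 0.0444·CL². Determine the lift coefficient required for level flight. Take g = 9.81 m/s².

CL = 0.416

In steady level flight, lift balances weight: W = mg = 1140 × 9.81 = 11183 N.
Dynamic pressure q = 0.5 × 1.21 × 58.7² = 2085 Pa.
CL = W/(q·S) = 11183 / (2085 × 12.9) = 0.4159.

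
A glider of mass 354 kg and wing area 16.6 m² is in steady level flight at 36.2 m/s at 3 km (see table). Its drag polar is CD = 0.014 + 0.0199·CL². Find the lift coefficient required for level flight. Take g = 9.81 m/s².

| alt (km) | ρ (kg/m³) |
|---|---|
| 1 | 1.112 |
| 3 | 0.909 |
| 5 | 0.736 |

CL = 0.351

At 3 km, from the table: ρ = 0.909 kg/m³.
In steady level flight, lift balances weight: W = mg = 354 × 9.81 = 3472.7 N.
q = ½ρv² = ½ × 0.909 × 36.2² = 595.6 Pa.
Required CL = L/(qS) = 3472.7/(595.6·16.6) = 0.3512.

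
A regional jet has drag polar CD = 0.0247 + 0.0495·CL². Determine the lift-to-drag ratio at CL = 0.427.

CD = 0.0247 + 0.0495 × 0.427² = 0.03373
L/D = CL/CD = 0.427 / 0.03373 = 12.7

L/D = 12.7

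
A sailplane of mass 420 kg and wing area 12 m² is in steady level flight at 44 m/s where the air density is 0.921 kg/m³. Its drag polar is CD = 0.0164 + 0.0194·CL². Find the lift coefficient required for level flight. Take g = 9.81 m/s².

In steady level flight, lift balances weight: W = mg = 420 × 9.81 = 4120.2 N.
Dynamic pressure q = 0.5 × 0.921 × 44² = 891.5 Pa.
Required CL = L/(qS) = 4120.2/(891.5·12) = 0.3851.

CL = 0.385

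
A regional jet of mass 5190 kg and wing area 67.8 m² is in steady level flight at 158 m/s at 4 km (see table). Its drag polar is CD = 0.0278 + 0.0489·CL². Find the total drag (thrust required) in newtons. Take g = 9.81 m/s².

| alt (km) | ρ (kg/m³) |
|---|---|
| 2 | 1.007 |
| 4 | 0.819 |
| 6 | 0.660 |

At 4 km, from the table: ρ = 0.819 kg/m³.
Weight W = mg = 5190 × 9.81 = 50914 N; in level flight L = W.
Dynamic pressure q = 0.5 × 0.819 × 158² = 10220 Pa.
CL = W/(q·S) = 50914 / (10220 × 67.8) = 0.07346.
CD = 0.0278 + 0.0489 × 0.07346² = 0.02806.
D = q·S·CD = 10220 × 67.8 × 0.02806 = 19450 N

D = 19500 N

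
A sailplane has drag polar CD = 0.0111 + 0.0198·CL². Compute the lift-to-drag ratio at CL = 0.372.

L/D = 26.9

CD = 0.0111 + 0.0198 × 0.372² = 0.01384
L/D = CL/CD = 0.372 / 0.01384 = 26.9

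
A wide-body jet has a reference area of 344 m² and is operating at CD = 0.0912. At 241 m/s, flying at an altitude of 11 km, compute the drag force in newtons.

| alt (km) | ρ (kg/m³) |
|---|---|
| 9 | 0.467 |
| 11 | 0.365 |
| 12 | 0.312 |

At 11 km, from the table: ρ = 0.365 kg/m³.
D = ½ρv²S·CD = ½ × 0.365 × 241² × 344 × 0.0912 = 3.33×10^5 N ≈ 333 kN

D = 3.33×10^5 N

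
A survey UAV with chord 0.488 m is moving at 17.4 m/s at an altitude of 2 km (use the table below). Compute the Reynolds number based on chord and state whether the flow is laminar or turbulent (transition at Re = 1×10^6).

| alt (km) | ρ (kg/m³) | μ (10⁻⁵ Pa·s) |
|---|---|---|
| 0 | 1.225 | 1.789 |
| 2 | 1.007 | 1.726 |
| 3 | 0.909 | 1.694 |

At 2 km, from the table: ρ = 1.007 kg/m³, μ = 1.726×10⁻⁵ Pa·s.
Re = ρ·v·c/μ = 1.007 × 17.4 × 0.488 / (1.726×10⁻⁵) = 4.95×10^5
Since 4.95×10^5 < 1×10^6, the flow is laminar.

Re = 4.95×10^5 (laminar)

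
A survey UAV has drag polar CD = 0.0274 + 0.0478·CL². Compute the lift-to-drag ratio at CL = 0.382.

L/D = 11.1

CD = 0.0274 + 0.0478 × 0.382² = 0.03438
L/D = CL/CD = 0.382 / 0.03438 = 11.1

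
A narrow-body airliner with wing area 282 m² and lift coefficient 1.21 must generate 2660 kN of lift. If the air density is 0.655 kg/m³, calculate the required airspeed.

L = ½ρv²S·CL ⇒ v = √(2L/(ρ·S·CL))
v = √(2 × 2.66×10^6 / (0.655 × 282 × 1.21)) = √23800 = 154 m/s

v = 154 m/s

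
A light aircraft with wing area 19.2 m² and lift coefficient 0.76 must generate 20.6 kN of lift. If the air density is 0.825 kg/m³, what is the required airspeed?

L = ½ρv²S·CL ⇒ v = √(2L/(ρ·S·CL))
v = √(2 × 20600 / (0.825 × 19.2 × 0.76)) = √3422 = 58.5 m/s

v = 58.5 m/s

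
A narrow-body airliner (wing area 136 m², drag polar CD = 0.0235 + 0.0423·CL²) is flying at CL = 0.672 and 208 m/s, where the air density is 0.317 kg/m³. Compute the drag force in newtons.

CD = 0.0235 + 0.0423 × 0.672² = 0.0426
D = ½ρv²S·CD = ½ × 0.317 × 208² × 136 × 0.0426 = 39700 N

D = 39700 N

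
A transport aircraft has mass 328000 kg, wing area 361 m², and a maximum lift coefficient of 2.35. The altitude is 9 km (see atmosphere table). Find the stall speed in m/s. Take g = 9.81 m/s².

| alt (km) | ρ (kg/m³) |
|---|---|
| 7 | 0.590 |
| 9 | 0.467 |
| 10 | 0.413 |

V_stall = 127 m/s

At 9 km, from the table: ρ = 0.467 kg/m³.
At stall, lift equals weight: L = W = m·g = 328000 × 9.81 = 3.218×10^6 N.
V_stall = √(2W/(ρ·S·CL,max)) = √(2 × 3.218×10^6 / (0.467 × 361 × 2.35))
V_stall = √16240 = 127 m/s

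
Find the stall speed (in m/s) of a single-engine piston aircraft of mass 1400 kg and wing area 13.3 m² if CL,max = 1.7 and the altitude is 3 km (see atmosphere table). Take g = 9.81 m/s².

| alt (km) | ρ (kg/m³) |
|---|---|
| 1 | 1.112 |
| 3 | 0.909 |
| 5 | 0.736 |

At 3 km, from the table: ρ = 0.909 kg/m³.
Stall occurs when L = W at CL,max. W = mg = 1400 × 9.81 = 13730 N.
From L = ½ρV²S·CL,max = W: V_stall = √(2W/(ρSCL,max)) = √(2·13730/(0.909·13.3·1.7))
V_stall = √1336 = 36.6 m/s

V_stall = 36.6 m/s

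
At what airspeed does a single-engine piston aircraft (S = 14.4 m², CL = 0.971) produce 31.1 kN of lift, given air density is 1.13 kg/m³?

L = ½ρv²S·CL ⇒ v = √(2L/(ρ·S·CL))
v = √(2 × 31100 / (1.13 × 14.4 × 0.971)) = √3937 = 62.7 m/s

v = 62.7 m/s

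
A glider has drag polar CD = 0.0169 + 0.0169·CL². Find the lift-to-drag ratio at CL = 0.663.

L/D = 27.3

CD = 0.0169 + 0.0169 × 0.663² = 0.02433
L/D = CL/CD = 0.663 / 0.02433 = 27.3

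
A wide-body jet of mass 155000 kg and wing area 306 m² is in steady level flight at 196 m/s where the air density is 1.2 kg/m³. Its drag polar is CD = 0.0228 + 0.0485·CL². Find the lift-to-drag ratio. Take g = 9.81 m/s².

Weight W = mg = 155000 × 9.81 = 1.5206×10^6 N; in level flight L = W.
Dynamic pressure q = 0.5 × 1.2 × 196² = 23050 Pa.
CL = W/(q·S) = 1.5206×10^6 / (23050 × 306) = 0.2156.
CD = 0.0228 + 0.0485 × 0.2156² = 0.02505.
L/D = CL/CD = 0.2156 / 0.02505 = 8.6

L/D = 8.6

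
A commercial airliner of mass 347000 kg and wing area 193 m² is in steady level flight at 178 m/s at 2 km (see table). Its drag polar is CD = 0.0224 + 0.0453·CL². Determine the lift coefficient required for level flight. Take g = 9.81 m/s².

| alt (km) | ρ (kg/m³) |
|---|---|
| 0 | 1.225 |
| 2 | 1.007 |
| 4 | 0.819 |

CL = 1.11

At 2 km, from the table: ρ = 1.007 kg/m³.
In steady level flight, lift balances weight: W = mg = 347000 × 9.81 = 3.4041×10^6 N.
Dynamic pressure q = 0.5 × 1.007 × 178² = 15950 Pa.
Required CL = L/(qS) = 3.4041×10^6/(15950·193) = 1.106.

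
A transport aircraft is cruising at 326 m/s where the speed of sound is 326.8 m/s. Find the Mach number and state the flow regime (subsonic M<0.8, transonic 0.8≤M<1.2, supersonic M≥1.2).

M = 0.998 (transonic)

M = v/a = 326 / 326.8 = 0.998
M = 0.998 → transonic.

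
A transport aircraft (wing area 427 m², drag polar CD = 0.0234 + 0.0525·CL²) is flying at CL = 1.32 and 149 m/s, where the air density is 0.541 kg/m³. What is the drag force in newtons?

CD = 0.0234 + 0.0525 × 1.32² = 0.1149
D = ½ρv²S·CD = ½ × 0.541 × 149² × 427 × 0.1149 = 2.95×10^5 N

D = 2.95×10^5 N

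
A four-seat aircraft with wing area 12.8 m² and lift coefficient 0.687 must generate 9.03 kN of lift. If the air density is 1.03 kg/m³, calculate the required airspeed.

L = ½ρv²S·CL ⇒ v = √(2L/(ρ·S·CL))
v = √(2 × 9030 / (1.03 × 12.8 × 0.687)) = √1994 = 44.7 m/s

v = 44.7 m/s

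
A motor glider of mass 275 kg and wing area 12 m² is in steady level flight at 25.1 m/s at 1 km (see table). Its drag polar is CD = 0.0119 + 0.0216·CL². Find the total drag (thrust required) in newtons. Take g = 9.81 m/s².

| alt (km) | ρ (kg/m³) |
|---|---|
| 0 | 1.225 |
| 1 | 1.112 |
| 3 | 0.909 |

At 1 km, from the table: ρ = 1.112 kg/m³.
Level flight ⇒ L = W = m·g = 275 × 9.81 = 2697.8 N.
Dynamic pressure q = 0.5 × 1.112 × 25.1² = 350.3 Pa.
CL = W/(q·S) = 2697.8 / (350.3 × 12) = 0.6418.
CD = 0.0119 + 0.0216 × 0.6418² = 0.0208.
D = q·S·CD = 350.3 × 12 × 0.0208 = 87.42 N

D = 87.4 N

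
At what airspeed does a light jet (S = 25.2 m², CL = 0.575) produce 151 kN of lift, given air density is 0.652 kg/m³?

L = ½ρv²S·CL ⇒ v = √(2L/(ρ·S·CL))
v = √(2 × 1.51×10^5 / (0.652 × 25.2 × 0.575)) = √31970 = 179 m/s

v = 179 m/s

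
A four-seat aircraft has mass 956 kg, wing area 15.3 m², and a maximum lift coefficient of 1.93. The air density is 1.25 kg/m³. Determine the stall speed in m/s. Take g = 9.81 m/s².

Weight W = mg = 956 × 9.81 = 9378 N.
From L = ½ρV²S·CL,max = W: V_stall = √(2W/(ρSCL,max)) = √(2·9378/(1.25·15.3·1.93))
V_stall = √508.2 = 22.5 m/s

V_stall = 22.5 m/s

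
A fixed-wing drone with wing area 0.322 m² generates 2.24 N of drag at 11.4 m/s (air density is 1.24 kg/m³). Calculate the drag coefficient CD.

From D = ½ρv²S·CD, rearranging gives CD = 2D/(ρv²S).
CD = 2 × 2.24 / (1.24 × 11.4² × 0.322) = 0.0863

CD = 0.0863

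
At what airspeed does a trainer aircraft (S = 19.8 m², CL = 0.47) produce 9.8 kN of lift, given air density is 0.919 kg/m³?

v = 47.9 m/s

L = ½ρv²S·CL ⇒ v = √(2L/(ρ·S·CL))
v = √(2 × 9800 / (0.919 × 19.8 × 0.47)) = √2292 = 47.9 m/s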